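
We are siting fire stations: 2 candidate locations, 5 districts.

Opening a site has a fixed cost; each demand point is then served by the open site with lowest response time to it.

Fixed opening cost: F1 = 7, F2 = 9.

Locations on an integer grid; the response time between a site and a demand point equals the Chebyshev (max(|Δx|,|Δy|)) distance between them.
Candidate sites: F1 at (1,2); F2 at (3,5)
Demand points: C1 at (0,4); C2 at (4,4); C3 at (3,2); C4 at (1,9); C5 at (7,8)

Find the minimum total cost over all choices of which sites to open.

Open {F2}: assign each demand point to its cheapest open site.
  C1→F2 3, C2→F2 1, C3→F2 3, C4→F2 4, C5→F2 4
  response time 15, fixed 9 → total 24.
Compare {F1}: response time 20 + fixed 7 = 27.
Compare {F1, F2}: response time 13 + fixed 16 = 29.

24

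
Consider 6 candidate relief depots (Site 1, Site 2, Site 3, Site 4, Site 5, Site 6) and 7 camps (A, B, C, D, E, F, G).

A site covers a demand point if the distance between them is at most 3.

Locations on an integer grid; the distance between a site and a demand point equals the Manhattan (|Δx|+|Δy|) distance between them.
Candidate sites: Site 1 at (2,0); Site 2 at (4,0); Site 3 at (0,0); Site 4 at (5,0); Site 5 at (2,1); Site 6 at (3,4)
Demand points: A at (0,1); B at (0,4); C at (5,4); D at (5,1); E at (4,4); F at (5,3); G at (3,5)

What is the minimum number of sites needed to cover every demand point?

2

Coverage sets (demand points within 3 of each site):
  Site 1: {A}
  Site 2: {D}
  Site 3: {A}
  Site 4: {D, F}
  Site 5: {A, D}
  Site 6: {B, C, E, F, G}
No single site covers all 7 demand points.
But {Site 5, Site 6} covers everything, so the minimum is 2.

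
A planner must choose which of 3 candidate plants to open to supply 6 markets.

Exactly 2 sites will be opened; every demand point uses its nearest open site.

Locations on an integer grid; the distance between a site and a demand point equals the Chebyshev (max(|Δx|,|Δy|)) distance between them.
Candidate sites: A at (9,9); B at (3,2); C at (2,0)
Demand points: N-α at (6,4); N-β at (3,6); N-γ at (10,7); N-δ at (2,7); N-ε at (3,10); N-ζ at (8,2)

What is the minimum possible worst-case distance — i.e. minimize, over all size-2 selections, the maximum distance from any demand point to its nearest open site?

Open {A, B}.
  Farthest demand point is N-ε at distance 6 (to A); all others are ≤ 6.
With {A, C} the worst case is 7.
With {B, C} the worst case is 8.
No size-2 selection achieves below 6.

6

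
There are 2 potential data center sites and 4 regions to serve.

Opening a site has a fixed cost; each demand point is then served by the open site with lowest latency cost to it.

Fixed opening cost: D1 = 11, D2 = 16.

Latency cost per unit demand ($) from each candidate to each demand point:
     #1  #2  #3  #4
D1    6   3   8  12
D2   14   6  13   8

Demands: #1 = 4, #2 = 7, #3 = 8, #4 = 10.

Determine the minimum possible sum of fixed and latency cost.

216

Open {D1, D2}: assign each demand point to its cheapest open site.
  #1→D1 4×6=24, #2→D1 7×3=21, #3→D1 8×8=64, #4→D2 10×8=80
  latency cost 189, fixed 27 → total 216.
Compare {D1}: latency cost 229 + fixed 11 = 240.
Compare {D2}: latency cost 282 + fixed 16 = 298.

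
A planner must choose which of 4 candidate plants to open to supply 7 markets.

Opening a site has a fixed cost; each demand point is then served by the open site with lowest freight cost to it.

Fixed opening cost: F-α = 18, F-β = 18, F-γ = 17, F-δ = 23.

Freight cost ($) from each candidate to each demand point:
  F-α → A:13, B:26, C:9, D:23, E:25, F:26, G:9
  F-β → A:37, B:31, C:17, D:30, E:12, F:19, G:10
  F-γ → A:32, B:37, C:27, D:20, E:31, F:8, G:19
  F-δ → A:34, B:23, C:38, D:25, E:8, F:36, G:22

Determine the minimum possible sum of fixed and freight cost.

Open {F-α, F-γ}: assign each demand point to its cheapest open site.
  A→F-α 13, B→F-α 26, C→F-α 9, D→F-γ 20, E→F-α 25, F→F-γ 8, G→F-α 9
  freight cost 110, fixed 35 → total 145.
Compare {F-α, F-β}: freight cost 111 + fixed 36 = 147.
Compare {F-α, F-γ, F-δ}: freight cost 90 + fixed 58 = 148.
Compare {F-α}: freight cost 131 + fixed 18 = 149.
All other subsets cost ≥ 147. Minimum total cost: 145.

145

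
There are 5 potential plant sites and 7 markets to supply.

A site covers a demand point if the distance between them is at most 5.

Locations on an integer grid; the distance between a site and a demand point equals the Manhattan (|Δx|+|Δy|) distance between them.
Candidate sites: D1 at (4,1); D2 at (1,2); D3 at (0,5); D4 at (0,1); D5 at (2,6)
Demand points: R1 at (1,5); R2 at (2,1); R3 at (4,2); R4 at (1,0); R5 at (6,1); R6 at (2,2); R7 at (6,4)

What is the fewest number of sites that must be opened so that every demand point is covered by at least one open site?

Coverage sets (demand points within 5 of each site):
  D1: {R2, R3, R4, R5, R6, R7}
  D2: {R1, R2, R3, R4, R6}
  D3: {R1, R6}
  D4: {R1, R2, R3, R4, R6}
  D5: {R1, R2, R6}
No single site covers all 7 demand points.
But {D1, D2} covers everything, so the minimum is 2.

2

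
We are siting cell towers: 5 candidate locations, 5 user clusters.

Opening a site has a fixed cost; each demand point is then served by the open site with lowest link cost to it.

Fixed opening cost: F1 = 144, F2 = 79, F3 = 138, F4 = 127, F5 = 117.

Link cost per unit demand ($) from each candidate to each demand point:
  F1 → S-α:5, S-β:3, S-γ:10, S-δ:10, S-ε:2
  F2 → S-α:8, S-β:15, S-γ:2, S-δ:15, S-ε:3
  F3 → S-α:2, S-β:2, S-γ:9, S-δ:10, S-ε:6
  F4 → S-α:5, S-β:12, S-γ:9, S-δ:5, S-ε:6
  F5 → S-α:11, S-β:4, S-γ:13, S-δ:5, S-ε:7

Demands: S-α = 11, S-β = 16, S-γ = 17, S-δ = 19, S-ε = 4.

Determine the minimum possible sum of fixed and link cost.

489

Open {F2, F5}: assign each demand point to its cheapest open site.
  S-α→F2 11×8=88, S-β→F5 16×4=64, S-γ→F2 17×2=34, S-δ→F5 19×5=95, S-ε→F2 4×3=12
  link cost 293, fixed 196 → total 489.
Compare {F2, F3}: link cost 290 + fixed 217 = 507.
Compare {F2, F3, F5}: link cost 195 + fixed 334 = 529.
Compare {F2, F3, F4}: link cost 195 + fixed 344 = 539.
All other subsets cost ≥ 507. Minimum total cost: 489.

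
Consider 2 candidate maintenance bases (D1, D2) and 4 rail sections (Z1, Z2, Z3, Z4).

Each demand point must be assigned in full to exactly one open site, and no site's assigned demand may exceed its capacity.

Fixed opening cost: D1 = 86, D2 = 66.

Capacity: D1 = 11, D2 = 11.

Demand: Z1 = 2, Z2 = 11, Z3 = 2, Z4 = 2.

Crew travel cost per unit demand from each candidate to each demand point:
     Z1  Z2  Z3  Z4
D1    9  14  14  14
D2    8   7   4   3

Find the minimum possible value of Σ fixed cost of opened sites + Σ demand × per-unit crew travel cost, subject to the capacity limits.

Open {D1, D2}; cheapest assignment that respects the capacities:
  D1 (cap 11, load 6): Z1, Z3, Z4 — cost 2×9 + 2×14 + 2×14 = 74
  D2 (cap 11, load 11): Z2 — cost 11×7 = 77
  Shipping 151, fixed 152 → total 303.
  Any other capacity-feasible assignment to {D1, D2} ships for at least 151.
Total demand is 17 and no other set of sites has combined capacity ≥ 17, so {D1, D2} is the only feasible choice of open sites. Minimum: 303.

303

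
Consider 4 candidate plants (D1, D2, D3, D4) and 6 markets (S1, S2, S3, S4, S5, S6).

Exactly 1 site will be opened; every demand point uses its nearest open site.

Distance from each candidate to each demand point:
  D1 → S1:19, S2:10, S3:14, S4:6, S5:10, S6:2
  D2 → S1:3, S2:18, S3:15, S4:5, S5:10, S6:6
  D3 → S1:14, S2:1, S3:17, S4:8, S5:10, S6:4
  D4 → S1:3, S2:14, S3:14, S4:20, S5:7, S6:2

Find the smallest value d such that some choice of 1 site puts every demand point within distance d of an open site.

17

Open {D3}.
  Farthest demand point is S3 at distance 17 (to D3); all others are ≤ 17.
With {D2} the worst case is 18.
With {D1} the worst case is 19.
No size-1 selection achieves below 17.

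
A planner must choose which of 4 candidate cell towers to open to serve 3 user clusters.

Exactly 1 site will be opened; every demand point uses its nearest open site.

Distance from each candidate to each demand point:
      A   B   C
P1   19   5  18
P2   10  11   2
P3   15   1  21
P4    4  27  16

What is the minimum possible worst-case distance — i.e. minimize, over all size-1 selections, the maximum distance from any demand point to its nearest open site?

11

Open {P2}.
  Farthest demand point is B at distance 11 (to P2); all others are ≤ 11.
With {P1} the worst case is 19.
With {P3} the worst case is 21.
No size-1 selection achieves below 11.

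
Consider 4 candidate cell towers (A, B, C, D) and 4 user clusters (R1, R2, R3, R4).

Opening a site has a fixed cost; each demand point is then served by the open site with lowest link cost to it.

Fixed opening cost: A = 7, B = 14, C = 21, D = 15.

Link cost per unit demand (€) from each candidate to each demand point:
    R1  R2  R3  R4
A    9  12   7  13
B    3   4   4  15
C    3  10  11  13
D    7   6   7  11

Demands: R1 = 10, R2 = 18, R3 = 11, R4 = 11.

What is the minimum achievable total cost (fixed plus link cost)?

296

Open {B, D}: assign each demand point to its cheapest open site.
  R1→B 10×3=30, R2→B 18×4=72, R3→B 11×4=44, R4→D 11×11=121
  link cost 267, fixed 29 → total 296.
Compare {A, B, D}: link cost 267 + fixed 36 = 303.
Compare {A, B}: link cost 289 + fixed 21 = 310.
Compare {B, C, D}: link cost 267 + fixed 50 = 317.
All other subsets cost ≥ 303. Minimum total cost: 296.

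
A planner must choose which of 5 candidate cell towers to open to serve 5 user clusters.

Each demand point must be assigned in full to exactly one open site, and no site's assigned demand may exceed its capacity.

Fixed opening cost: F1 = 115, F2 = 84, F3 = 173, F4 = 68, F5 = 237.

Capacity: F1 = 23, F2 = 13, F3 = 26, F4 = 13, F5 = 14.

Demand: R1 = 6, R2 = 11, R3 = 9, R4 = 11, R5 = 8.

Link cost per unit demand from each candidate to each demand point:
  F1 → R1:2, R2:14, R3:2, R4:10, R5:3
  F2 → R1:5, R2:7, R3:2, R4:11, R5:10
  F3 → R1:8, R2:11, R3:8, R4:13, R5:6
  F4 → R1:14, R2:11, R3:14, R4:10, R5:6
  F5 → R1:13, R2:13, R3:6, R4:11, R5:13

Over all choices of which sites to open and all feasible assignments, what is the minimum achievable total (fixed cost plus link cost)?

Open {F1, F2, F4}; cheapest assignment that respects the capacities:
  F1 (cap 23, load 23): R1, R3, R5 — cost 6×2 + 9×2 + 8×3 = 54
  F2 (cap 13, load 11): R2 — cost 11×7 = 77
  F4 (cap 13, load 11): R4 — cost 11×10 = 110
  Shipping 241, fixed 267 → total 508.
  Any other capacity-feasible assignment to {F1, F2, F4} ships for at least 241.
Compare {F1, F3}: its best feasible assignment gives total 606.
Compare {F1, F3, F4}: its best feasible assignment gives total 641.
Every other set of open sites that can feasibly serve all demand totals ≥ 606 even under its best assignment. Minimum: 508.

508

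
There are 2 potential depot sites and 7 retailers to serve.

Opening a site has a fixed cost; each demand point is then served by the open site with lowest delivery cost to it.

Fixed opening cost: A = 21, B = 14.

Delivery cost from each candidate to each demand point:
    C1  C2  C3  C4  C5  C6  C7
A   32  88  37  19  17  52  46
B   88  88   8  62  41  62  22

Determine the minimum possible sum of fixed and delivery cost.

Open {A, B}: assign each demand point to its cheapest open site.
  C1→A 32, C2→A 88, C3→B 8, C4→A 19, C5→A 17, C6→A 52, C7→B 22
  delivery cost 238, fixed 35 → total 273.
Compare {A}: delivery cost 291 + fixed 21 = 312.
Compare {B}: delivery cost 371 + fixed 14 = 385.

273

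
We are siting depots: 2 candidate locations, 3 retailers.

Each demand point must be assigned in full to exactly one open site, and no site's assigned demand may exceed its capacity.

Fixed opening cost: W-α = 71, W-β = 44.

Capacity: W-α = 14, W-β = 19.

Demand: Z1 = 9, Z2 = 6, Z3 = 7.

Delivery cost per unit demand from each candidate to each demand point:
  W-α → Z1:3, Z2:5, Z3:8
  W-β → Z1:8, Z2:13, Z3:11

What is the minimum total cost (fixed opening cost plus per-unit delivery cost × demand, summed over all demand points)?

273

Open {W-α, W-β}; cheapest assignment that respects the capacities:
  W-α (cap 14, load 13): Z2, Z3 — cost 6×5 + 7×8 = 86
  W-β (cap 19, load 9): Z1 — cost 9×8 = 72
  Shipping 158, fixed 115 → total 273.
  Any other capacity-feasible assignment to {W-α, W-β} ships for at least 158.
Total demand is 22 and no other set of sites has combined capacity ≥ 22, so {W-α, W-β} is the only feasible choice of open sites. Minimum: 273.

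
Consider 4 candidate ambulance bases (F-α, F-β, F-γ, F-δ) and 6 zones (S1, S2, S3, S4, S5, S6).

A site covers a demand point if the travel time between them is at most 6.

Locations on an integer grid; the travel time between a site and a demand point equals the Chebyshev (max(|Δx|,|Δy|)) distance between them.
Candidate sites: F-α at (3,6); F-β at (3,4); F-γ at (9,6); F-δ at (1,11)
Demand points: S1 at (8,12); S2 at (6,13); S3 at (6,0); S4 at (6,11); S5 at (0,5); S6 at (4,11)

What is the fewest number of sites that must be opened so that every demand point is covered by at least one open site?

2

Coverage sets (demand points within 6 of each site):
  F-α: {S1, S3, S4, S5, S6}
  F-β: {S3, S5}
  F-γ: {S1, S3, S4, S6}
  F-δ: {S2, S4, S5, S6}
No single site covers all 6 demand points.
But {F-α, F-δ} covers everything, so the minimum is 2.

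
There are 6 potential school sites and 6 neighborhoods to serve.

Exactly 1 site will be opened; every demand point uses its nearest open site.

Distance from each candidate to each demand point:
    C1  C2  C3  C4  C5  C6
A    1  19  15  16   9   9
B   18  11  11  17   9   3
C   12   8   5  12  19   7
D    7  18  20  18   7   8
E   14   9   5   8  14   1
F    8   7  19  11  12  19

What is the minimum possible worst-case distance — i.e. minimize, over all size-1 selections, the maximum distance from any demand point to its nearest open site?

Open {E}.
  Farthest demand point is C1 at distance 14 (to E); all others are ≤ 14.
With {B} the worst case is 18.
With {A} the worst case is 19.
No size-1 selection achieves below 14.

14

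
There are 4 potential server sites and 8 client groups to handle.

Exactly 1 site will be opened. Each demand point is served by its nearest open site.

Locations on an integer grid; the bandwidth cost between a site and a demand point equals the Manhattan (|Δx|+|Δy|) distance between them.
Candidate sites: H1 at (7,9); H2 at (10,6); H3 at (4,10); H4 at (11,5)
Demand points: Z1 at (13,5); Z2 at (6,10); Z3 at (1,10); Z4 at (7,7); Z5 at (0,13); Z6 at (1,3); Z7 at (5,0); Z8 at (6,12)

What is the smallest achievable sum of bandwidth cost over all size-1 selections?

57

Open {H3}.
  Z1→H3 14, Z2→H3 2, Z3→H3 3, Z4→H3 6, Z5→H3 7, Z6→H3 10, Z7→H3 11, Z8→H3 4  ⇒ total 57.
Compare {H1}: total 59.
Compare {H2}: total 79.
No size-1 selection does better; minimum is 57.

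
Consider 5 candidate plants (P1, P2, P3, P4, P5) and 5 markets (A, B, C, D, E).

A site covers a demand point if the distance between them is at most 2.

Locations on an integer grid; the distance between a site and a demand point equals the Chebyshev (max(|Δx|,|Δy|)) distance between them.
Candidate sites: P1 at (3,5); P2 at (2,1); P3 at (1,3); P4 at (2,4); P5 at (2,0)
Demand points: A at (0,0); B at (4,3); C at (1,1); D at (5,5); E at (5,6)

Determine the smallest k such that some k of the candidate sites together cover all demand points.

Coverage sets (demand points within 2 of each site):
  P1: {B, D, E}
  P2: {A, B, C}
  P3: {C}
  P4: {B}
  P5: {A, C}
No single site covers all 5 demand points.
But {P1, P2} covers everything, so the minimum is 2.

2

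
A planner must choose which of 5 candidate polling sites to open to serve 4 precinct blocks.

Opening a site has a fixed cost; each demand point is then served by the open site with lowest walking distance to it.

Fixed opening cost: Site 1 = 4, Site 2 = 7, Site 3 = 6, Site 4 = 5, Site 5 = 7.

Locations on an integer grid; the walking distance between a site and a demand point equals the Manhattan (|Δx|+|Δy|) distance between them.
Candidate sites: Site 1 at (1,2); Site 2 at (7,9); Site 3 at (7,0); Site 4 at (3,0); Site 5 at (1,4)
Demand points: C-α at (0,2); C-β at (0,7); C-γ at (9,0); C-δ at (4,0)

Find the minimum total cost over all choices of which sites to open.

22

Open {Site 1, Site 3}: assign each demand point to its cheapest open site.
  C-α→Site 1 1, C-β→Site 1 6, C-γ→Site 3 2, C-δ→Site 3 3
  walking distance 12, fixed 10 → total 22.
Compare {Site 1, Site 4}: walking distance 14 + fixed 9 = 23.
Compare {Site 3, Site 5}: walking distance 12 + fixed 13 = 25.
Compare {Site 1, Site 3, Site 4}: walking distance 10 + fixed 15 = 25.
All other subsets cost ≥ 23. Minimum total cost: 22.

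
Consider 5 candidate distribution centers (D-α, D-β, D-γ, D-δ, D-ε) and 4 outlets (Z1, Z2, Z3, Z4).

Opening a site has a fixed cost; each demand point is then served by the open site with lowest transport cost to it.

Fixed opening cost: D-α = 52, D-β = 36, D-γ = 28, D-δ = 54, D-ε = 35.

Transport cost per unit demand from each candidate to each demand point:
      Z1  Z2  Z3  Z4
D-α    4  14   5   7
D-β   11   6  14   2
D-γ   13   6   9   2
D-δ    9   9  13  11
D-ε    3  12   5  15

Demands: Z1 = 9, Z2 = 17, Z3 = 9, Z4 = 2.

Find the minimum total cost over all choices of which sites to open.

241

Open {D-γ, D-ε}: assign each demand point to its cheapest open site.
  Z1→D-ε 9×3=27, Z2→D-γ 17×6=102, Z3→D-ε 9×5=45, Z4→D-γ 2×2=4
  transport cost 178, fixed 63 → total 241.
Compare {D-β, D-ε}: transport cost 178 + fixed 71 = 249.
Compare {D-α, D-γ}: transport cost 187 + fixed 80 = 267.
Compare {D-α, D-β}: transport cost 187 + fixed 88 = 275.
All other subsets cost ≥ 249. Minimum total cost: 241.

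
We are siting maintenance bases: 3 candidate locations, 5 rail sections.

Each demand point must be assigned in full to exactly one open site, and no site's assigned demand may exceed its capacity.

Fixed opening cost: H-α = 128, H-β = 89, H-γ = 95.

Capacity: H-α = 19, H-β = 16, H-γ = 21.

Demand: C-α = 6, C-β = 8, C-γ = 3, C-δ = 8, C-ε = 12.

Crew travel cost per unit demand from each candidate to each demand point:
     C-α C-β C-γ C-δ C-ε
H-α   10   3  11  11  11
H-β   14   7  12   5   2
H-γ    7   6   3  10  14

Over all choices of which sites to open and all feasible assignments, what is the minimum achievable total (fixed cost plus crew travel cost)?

491

Open {H-α, H-β, H-γ}; cheapest assignment that respects the capacities:
  H-α (cap 19, load 8): C-β — cost 8×3 = 24
  H-β (cap 16, load 12): C-ε — cost 12×2 = 24
  H-γ (cap 21, load 17): C-α, C-γ, C-δ — cost 6×7 + 3×3 + 8×10 = 131
  Shipping 179, fixed 312 → total 491.
  Any other capacity-feasible assignment to {H-α, H-β, H-γ} ships for at least 179.
Compare {H-β, H-γ}: its best feasible assignment gives total 499.
Compare {H-α, H-γ}: its best feasible assignment gives total 552.
Every other set of open sites that can feasibly serve all demand totals ≥ 499 even under its best assignment. Minimum: 491.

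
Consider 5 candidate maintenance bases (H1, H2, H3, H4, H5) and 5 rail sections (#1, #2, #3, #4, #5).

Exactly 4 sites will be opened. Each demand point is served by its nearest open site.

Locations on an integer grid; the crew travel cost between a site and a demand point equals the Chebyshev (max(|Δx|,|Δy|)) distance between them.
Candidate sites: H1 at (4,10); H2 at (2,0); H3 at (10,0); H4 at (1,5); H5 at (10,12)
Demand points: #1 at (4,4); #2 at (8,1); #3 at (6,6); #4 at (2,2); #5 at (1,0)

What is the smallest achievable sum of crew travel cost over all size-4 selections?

12

Open {H1, H2, H3, H4}.
  #1→H4 3, #2→H3 2, #3→H1 4, #4→H2 2, #5→H2 1  ⇒ total 12.
Compare {H1, H2, H3, H5}: total 13.
Compare {H2, H3, H4, H5}: total 13.
No size-4 selection does better; minimum is 12.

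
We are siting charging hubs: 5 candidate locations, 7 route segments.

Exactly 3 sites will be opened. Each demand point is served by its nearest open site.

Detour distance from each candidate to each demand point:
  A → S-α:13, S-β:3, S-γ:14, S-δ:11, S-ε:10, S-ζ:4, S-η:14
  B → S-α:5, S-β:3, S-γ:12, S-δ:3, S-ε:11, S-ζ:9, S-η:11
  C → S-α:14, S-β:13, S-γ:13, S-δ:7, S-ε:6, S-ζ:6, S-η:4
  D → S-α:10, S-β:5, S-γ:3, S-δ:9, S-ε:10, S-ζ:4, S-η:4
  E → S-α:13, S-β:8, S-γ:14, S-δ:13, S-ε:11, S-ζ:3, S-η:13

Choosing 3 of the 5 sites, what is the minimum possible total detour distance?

Open {B, C, D}.
  S-α→B 5, S-β→B 3, S-γ→D 3, S-δ→B 3, S-ε→C 6, S-ζ→D 4, S-η→C 4  ⇒ total 28.
Compare {B, D, E}: total 31.
Compare {A, B, D}: total 32.
No size-3 selection does better; minimum is 28.

28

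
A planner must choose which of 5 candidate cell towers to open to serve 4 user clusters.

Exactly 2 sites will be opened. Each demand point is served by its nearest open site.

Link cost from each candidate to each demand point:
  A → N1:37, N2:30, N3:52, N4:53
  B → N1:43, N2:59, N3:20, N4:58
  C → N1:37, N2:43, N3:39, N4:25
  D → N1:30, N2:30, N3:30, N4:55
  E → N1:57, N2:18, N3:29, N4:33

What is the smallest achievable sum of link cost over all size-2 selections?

Open {C, E}.
  N1→C 37, N2→E 18, N3→E 29, N4→C 25  ⇒ total 109.
Compare {D, E}: total 110.
Compare {B, E}: total 114.
No size-2 selection does better; minimum is 109.

109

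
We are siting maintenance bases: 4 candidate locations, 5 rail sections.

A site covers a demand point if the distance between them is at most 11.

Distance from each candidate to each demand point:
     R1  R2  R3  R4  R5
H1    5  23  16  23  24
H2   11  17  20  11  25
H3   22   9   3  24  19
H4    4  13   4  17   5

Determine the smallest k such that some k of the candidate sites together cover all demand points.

Coverage sets (demand points within 11 of each site):
  H1: {R1}
  H2: {R1, R4}
  H3: {R2, R3}
  H4: {R1, R3, R5}
No 2 sites suffice: every size-2 union leaves at least one demand point uncovered.
But {H2, H3, H4} covers everything, so the minimum is 3.

3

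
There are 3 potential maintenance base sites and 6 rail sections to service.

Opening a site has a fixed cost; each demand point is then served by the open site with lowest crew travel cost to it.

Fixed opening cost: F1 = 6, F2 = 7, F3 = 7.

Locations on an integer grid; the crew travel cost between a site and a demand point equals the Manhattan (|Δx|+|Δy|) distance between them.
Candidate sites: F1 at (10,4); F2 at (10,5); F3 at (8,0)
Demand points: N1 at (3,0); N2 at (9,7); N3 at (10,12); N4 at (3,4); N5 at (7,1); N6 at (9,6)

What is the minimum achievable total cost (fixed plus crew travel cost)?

41

Open {F2, F3}: assign each demand point to its cheapest open site.
  N1→F3 5, N2→F2 3, N3→F2 7, N4→F2 8, N5→F3 2, N6→F2 2
  crew travel cost 27, fixed 14 → total 41.
Compare {F1, F3}: crew travel cost 29 + fixed 13 = 42.
Compare {F1}: crew travel cost 39 + fixed 6 = 45.
Compare {F2}: crew travel cost 39 + fixed 7 = 46.
All other subsets cost ≥ 42. Minimum total cost: 41.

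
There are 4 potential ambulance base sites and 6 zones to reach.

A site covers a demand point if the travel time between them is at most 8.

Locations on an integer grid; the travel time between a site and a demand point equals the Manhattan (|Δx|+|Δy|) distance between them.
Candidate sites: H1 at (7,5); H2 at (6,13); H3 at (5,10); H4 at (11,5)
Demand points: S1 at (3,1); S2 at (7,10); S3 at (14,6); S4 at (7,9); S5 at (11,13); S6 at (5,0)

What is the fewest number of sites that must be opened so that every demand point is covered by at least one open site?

2

Coverage sets (demand points within 8 of each site):
  H1: {S1, S2, S3, S4, S6}
  H2: {S2, S4, S5}
  H3: {S2, S4}
  H4: {S3, S4, S5}
No single site covers all 6 demand points.
But {H1, H2} covers everything, so the minimum is 2.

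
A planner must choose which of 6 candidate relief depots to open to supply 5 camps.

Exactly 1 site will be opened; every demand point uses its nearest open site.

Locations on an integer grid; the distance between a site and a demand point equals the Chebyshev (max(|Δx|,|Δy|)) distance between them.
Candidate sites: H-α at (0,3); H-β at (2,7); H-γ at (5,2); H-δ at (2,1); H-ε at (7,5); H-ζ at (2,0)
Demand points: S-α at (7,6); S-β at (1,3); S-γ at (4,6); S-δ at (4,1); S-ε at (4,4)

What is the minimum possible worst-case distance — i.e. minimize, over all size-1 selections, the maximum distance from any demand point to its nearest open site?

4

Open {H-γ}.
  Farthest demand point is S-α at distance 4 (to H-γ); all others are ≤ 4.
With {H-δ} the worst case is 5.
With {H-β} the worst case is 6.
No size-1 selection achieves below 4.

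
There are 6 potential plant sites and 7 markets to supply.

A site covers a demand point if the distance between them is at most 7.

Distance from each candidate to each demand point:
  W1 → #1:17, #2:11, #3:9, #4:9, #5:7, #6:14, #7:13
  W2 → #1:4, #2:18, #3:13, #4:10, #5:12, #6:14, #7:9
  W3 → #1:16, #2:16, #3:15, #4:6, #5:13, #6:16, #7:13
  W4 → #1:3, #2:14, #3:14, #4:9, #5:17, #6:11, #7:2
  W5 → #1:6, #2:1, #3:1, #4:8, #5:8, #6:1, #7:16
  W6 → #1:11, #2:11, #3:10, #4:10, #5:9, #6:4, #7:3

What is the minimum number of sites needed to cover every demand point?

4

Coverage sets (demand points within 7 of each site):
  W1: {#5}
  W2: {#1}
  W3: {#4}
  W4: {#1, #7}
  W5: {#1, #2, #3, #6}
  W6: {#6, #7}
No 3 sites suffice: every size-3 union leaves at least one demand point uncovered.
But {W1, W3, W4, W5} covers everything, so the minimum is 4.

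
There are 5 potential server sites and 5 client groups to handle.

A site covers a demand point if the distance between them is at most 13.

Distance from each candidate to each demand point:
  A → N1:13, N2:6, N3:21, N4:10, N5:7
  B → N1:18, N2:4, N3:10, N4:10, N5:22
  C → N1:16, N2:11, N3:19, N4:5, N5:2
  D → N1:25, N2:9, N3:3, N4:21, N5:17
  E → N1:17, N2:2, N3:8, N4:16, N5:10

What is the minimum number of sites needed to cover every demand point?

2

Coverage sets (demand points within 13 of each site):
  A: {N1, N2, N4, N5}
  B: {N2, N3, N4}
  C: {N2, N4, N5}
  D: {N2, N3}
  E: {N2, N3, N5}
No single site covers all 5 demand points.
But {A, B} covers everything, so the minimum is 2.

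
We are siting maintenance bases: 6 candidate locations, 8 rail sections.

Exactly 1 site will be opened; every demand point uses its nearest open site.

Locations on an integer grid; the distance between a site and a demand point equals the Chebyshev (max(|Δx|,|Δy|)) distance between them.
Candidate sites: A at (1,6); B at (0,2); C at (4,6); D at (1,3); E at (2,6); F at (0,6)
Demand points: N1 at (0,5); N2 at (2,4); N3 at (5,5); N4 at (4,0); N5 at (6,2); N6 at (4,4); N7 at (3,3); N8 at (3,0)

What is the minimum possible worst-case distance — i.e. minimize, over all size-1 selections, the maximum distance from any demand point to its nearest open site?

5

Open {D}.
  Farthest demand point is N5 at distance 5 (to D); all others are ≤ 5.
With {A} the worst case is 6.
With {B} the worst case is 6.
No size-1 selection achieves below 5.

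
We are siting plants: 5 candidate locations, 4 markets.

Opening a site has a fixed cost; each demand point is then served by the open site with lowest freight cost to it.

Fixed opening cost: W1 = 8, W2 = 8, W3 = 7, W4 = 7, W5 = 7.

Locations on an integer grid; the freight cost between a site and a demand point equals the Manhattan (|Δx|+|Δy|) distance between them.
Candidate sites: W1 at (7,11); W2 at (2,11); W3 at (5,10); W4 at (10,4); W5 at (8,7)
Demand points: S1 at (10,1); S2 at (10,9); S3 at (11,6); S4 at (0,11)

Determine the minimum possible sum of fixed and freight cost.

Open {W2, W4}: assign each demand point to its cheapest open site.
  S1→W4 3, S2→W4 5, S3→W4 3, S4→W2 2
  freight cost 13, fixed 15 → total 28.
Compare {W3, W4}: freight cost 17 + fixed 14 = 31.
Compare {W1, W4}: freight cost 18 + fixed 15 = 33.
Compare {W2, W5}: freight cost 18 + fixed 15 = 33.
All other subsets cost ≥ 31. Minimum total cost: 28.

28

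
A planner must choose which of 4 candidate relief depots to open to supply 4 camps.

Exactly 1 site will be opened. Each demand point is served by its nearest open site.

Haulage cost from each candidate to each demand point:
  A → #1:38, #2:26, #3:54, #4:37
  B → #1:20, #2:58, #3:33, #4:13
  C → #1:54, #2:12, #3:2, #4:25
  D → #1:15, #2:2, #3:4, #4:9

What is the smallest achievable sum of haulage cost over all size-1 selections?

30

Open {D}.
  #1→D 15, #2→D 2, #3→D 4, #4→D 9  ⇒ total 30.
Compare {C}: total 93.
Compare {B}: total 124.
No size-1 selection does better; minimum is 30.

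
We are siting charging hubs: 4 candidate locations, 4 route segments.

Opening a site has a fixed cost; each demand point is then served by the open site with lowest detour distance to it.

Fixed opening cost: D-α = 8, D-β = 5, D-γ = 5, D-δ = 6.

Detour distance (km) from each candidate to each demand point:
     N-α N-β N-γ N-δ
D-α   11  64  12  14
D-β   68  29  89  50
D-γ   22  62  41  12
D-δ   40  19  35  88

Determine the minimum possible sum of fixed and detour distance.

70

Open {D-α, D-δ}: assign each demand point to its cheapest open site.
  N-α→D-α 11, N-β→D-δ 19, N-γ→D-α 12, N-δ→D-α 14
  detour distance 56, fixed 14 → total 70.
Compare {D-α, D-γ, D-δ}: detour distance 54 + fixed 19 = 73.
Compare {D-α, D-β, D-δ}: detour distance 56 + fixed 19 = 75.
Compare {D-α, D-β, D-γ, D-δ}: detour distance 54 + fixed 24 = 78.
All other subsets cost ≥ 73. Minimum total cost: 70.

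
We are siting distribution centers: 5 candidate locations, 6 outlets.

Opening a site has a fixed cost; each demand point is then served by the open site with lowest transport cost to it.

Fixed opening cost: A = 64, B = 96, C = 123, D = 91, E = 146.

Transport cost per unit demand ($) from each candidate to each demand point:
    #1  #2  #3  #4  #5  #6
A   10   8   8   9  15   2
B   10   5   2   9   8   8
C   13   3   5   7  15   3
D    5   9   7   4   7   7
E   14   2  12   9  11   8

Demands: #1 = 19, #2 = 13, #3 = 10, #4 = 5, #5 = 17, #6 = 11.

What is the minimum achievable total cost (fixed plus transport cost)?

570

Open {C, D}: assign each demand point to its cheapest open site.
  #1→D 19×5=95, #2→C 13×3=39, #3→C 10×5=50, #4→D 5×4=20, #5→D 17×7=119, #6→C 11×3=33
  transport cost 356, fixed 214 → total 570.
Compare {B, D}: transport cost 396 + fixed 187 = 583.
Compare {A, D}: transport cost 430 + fixed 155 = 585.
Compare {D}: transport cost 498 + fixed 91 = 589.
All other subsets cost ≥ 583. Minimum total cost: 570.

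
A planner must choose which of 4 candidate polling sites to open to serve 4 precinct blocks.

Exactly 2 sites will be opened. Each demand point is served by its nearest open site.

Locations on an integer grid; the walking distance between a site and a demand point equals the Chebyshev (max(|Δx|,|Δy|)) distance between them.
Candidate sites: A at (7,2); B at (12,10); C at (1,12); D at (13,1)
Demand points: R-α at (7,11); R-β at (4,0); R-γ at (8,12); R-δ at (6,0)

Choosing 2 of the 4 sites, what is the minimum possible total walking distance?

Open {A, B}.
  R-α→B 5, R-β→A 3, R-γ→B 4, R-δ→A 2  ⇒ total 14.
Compare {A, C}: total 18.
Compare {A, D}: total 24.
No size-2 selection does better; minimum is 14.

14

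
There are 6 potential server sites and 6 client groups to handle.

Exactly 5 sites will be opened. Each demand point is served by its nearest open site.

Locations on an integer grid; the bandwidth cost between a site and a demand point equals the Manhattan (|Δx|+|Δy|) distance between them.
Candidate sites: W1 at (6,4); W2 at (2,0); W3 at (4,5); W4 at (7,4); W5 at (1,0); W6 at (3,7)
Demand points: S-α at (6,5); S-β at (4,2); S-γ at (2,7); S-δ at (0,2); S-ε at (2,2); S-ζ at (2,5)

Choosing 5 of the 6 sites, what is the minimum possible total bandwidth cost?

12

Open {W1, W2, W3, W5, W6}.
  S-α→W1 1, S-β→W3 3, S-γ→W6 1, S-δ→W5 3, S-ε→W2 2, S-ζ→W3 2  ⇒ total 12.
Compare {W1, W2, W3, W4, W6}: total 13.
Compare {W1, W3, W4, W5, W6}: total 13.
No size-5 selection does better; minimum is 12.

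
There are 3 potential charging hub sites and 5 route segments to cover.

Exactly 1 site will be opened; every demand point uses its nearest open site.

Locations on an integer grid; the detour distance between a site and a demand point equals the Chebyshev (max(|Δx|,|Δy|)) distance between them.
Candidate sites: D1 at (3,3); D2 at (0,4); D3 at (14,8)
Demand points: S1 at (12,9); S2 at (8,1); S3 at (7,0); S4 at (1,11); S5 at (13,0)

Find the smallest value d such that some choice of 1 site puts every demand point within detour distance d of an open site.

10

Open {D1}.
  Farthest demand point is S5 at detour distance 10 (to D1); all others are ≤ 10.
With {D2} the worst case is 13.
With {D3} the worst case is 13.
No size-1 selection achieves below 10.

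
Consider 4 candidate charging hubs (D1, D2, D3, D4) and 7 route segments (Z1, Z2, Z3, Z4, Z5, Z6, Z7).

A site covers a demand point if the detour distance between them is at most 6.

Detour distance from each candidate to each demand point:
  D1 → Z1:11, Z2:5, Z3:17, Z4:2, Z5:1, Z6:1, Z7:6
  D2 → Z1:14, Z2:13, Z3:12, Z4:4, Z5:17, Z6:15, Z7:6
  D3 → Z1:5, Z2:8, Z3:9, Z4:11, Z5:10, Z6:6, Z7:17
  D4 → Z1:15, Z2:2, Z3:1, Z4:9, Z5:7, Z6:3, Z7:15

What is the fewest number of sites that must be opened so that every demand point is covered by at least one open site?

Coverage sets (demand points within 6 of each site):
  D1: {Z2, Z4, Z5, Z6, Z7}
  D2: {Z4, Z7}
  D3: {Z1, Z6}
  D4: {Z2, Z3, Z6}
No 2 sites suffice: every size-2 union leaves at least one demand point uncovered.
But {D1, D3, D4} covers everything, so the minimum is 3.

3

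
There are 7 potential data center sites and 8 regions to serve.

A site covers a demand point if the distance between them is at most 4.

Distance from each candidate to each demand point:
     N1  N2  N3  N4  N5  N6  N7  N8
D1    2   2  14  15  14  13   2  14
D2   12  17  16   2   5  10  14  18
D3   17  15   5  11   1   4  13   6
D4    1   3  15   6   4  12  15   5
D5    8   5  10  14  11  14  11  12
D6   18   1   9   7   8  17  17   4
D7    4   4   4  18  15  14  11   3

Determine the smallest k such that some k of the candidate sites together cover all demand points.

Coverage sets (demand points within 4 of each site):
  D1: {N1, N2, N7}
  D2: {N4}
  D3: {N5, N6}
  D4: {N1, N2, N5}
  D5: {}
  D6: {N2, N8}
  D7: {N1, N2, N3, N8}
No 3 sites suffice: every size-3 union leaves at least one demand point uncovered.
But {D1, D2, D3, D7} covers everything, so the minimum is 4.

4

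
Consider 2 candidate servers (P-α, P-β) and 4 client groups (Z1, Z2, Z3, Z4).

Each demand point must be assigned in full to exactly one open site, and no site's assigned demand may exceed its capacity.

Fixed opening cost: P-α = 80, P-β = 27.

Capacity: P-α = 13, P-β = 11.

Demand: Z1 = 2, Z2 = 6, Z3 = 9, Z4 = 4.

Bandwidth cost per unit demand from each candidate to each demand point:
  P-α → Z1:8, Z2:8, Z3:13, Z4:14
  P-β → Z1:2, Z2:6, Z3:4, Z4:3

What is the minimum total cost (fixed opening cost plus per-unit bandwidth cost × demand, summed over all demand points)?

251

Open {P-α, P-β}; cheapest assignment that respects the capacities:
  P-α (cap 13, load 10): Z2, Z4 — cost 6×8 + 4×14 = 104
  P-β (cap 11, load 11): Z1, Z3 — cost 2×2 + 9×4 = 40
  Shipping 144, fixed 107 → total 251.
  Any other capacity-feasible assignment to {P-α, P-β} ships for at least 144.
Total demand is 21 and no other set of sites has combined capacity ≥ 21, so {P-α, P-β} is the only feasible choice of open sites. Minimum: 251.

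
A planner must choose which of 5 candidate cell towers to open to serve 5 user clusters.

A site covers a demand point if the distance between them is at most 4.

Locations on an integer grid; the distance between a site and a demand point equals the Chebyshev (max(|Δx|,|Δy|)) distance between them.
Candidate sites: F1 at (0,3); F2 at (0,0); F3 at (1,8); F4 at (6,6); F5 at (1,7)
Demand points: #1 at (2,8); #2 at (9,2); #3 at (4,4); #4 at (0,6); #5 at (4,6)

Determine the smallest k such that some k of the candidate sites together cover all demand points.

2

Coverage sets (demand points within 4 of each site):
  F1: {#3, #4, #5}
  F2: {#3}
  F3: {#1, #3, #4, #5}
  F4: {#1, #2, #3, #5}
  F5: {#1, #3, #4, #5}
No single site covers all 5 demand points.
But {F1, F4} covers everything, so the minimum is 2.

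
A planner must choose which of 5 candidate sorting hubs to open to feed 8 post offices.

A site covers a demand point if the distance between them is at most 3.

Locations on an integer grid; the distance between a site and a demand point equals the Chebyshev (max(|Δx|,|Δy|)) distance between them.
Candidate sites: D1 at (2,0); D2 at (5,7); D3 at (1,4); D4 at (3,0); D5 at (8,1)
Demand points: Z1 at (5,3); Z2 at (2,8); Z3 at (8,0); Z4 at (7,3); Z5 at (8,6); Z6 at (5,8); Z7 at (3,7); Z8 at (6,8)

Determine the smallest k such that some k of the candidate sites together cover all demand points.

Coverage sets (demand points within 3 of each site):
  D1: {Z1}
  D2: {Z2, Z5, Z6, Z7, Z8}
  D3: {Z7}
  D4: {Z1}
  D5: {Z1, Z3, Z4}
No single site covers all 8 demand points.
But {D2, D5} covers everything, so the minimum is 2.

2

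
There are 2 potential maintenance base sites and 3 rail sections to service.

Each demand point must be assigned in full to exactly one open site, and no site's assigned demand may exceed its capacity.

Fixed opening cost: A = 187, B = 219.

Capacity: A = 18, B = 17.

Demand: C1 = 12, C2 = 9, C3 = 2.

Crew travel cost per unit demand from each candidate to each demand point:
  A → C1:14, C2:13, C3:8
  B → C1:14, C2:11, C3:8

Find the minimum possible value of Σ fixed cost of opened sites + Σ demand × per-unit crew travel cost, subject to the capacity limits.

Open {A, B}; cheapest assignment that respects the capacities:
  A (cap 18, load 14): C1, C3 — cost 12×14 + 2×8 = 184
  B (cap 17, load 9): C2 — cost 9×11 = 99
  Shipping 283, fixed 406 → total 689.
  Any other capacity-feasible assignment to {A, B} ships for at least 283.
Total demand is 23 and no other set of sites has combined capacity ≥ 23, so {A, B} is the only feasible choice of open sites. Minimum: 689.

689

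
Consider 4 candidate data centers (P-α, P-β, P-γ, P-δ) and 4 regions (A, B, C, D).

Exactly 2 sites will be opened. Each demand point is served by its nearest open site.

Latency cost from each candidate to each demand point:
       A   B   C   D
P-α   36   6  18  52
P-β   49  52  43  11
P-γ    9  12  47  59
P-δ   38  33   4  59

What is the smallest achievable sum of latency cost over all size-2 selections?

71

Open {P-α, P-β}.
  A→P-α 36, B→P-α 6, C→P-α 18, D→P-β 11  ⇒ total 71.
Compare {P-β, P-γ}: total 75.
Compare {P-γ, P-δ}: total 84.
No size-2 selection does better; minimum is 71.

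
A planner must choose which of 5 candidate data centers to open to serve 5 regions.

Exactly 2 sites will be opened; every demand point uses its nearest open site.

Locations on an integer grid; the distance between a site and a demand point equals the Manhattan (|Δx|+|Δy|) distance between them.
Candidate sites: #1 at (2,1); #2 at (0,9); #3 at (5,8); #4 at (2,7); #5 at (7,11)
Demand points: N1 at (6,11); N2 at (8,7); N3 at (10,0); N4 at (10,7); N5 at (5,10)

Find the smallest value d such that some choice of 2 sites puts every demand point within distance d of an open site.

Open {#1, #3}.
  Farthest demand point is N3 at distance 9 (to #1); all others are ≤ 9.
With {#1, #4} the worst case is 9.
With {#1, #5} the worst case is 9.
No size-2 selection achieves below 9.

9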